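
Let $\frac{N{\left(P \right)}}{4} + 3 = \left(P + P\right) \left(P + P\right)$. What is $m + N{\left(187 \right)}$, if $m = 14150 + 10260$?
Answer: $583902$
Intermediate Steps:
$m = 24410$
$N{\left(P \right)} = -12 + 16 P^{2}$ ($N{\left(P \right)} = -12 + 4 \left(P + P\right) \left(P + P\right) = -12 + 4 \cdot 2 P 2 P = -12 + 4 \cdot 4 P^{2} = -12 + 16 P^{2}$)
$m + N{\left(187 \right)} = 24410 - \left(12 - 16 \cdot 187^{2}\right) = 24410 + \left(-12 + 16 \cdot 34969\right) = 24410 + \left(-12 + 559504\right) = 24410 + 559492 = 583902$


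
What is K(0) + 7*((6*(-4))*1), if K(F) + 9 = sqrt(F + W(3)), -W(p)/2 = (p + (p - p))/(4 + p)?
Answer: -177 + I*sqrt(42)/7 ≈ -177.0 + 0.92582*I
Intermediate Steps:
W(p) = -2*p/(4 + p) (W(p) = -2*(p + (p - p))/(4 + p) = -2*(p + 0)/(4 + p) = -2*p/(4 + p))
K(F) = -9 + sqrt(-6/7 + F) (K(F) = -9 + sqrt(F - 2*3/(4 + 3)) = -9 + sqrt(F - 2*3/7) = -9 + sqrt(F - 2*3*1/7) = -9 + sqrt(F - 6/7) = -9 + sqrt(-6/7 + F))
K(0) + 7*((6*(-4))*1) = (-9 + sqrt(-42 + 49*0)/7) + 7*((6*(-4))*1) = (-9 + sqrt(-42 + 0)/7) + 7*(-24*1) = (-9 + sqrt(-42)/7) + 7*(-24) = (-9 + (I*sqrt(42))/7) - 168 = (-9 + I*sqrt(42)/7) - 168 = -177 + I*sqrt(42)/7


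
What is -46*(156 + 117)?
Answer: -12558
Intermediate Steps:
-46*(156 + 117) = -46*273 = -12558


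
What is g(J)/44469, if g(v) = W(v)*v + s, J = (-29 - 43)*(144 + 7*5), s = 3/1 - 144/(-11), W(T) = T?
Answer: 609035387/163053 ≈ 3735.2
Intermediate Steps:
s = 177/11 (s = 3*1 - 144*(-1/11) = 3 + 144/11 = 177/11 ≈ 16.091)
J = -12888 (J = -72*(144 + 35) = -72*179 = -12888)
g(v) = 177/11 + v² (g(v) = v*v + 177/11 = v² + 177/11 = 177/11 + v²)
g(J)/44469 = (177/11 + (-12888)²)/44469 = (177/11 + 166100544)*(1/44469) = (1827106161/11)*(1/44469) = 609035387/163053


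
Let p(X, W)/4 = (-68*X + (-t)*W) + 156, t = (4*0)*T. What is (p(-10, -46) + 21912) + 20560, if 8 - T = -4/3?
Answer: 45816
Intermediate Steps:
T = 28/3 (T = 8 - (-4)/3 = 8 - 1*(-4/3) = 8 + 4/3 = 28/3 ≈ 9.3333)
t = 0 (t = (4*0)*(28/3) = 0*(28/3) = 0)
p(X, W) = 624 - 272*X (p(X, W) = 4*((-68*X + (-1*0)*W) + 156) = 4*((-68*X + 0*W) + 156) = 4*((-68*X + 0) + 156) = 4*(-68*X + 156) = 4*(156 - 68*X) = 624 - 272*X)
(p(-10, -46) + 21912) + 20560 = ((624 - 272*(-10)) + 21912) + 20560 = ((624 + 2720) + 21912) + 20560 = (3344 + 21912) + 20560 = 25256 + 20560 = 45816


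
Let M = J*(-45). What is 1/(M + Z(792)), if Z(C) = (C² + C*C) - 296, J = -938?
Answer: 1/1296442 ≈ 7.7134e-7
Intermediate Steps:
M = 42210 (M = -938*(-45) = 42210)
Z(C) = -296 + 2*C² (Z(C) = (C² + C²) - 296 = 2*C² - 296 = -296 + 2*C²)
1/(M + Z(792)) = 1/(42210 + (-296 + 2*792²)) = 1/(42210 + (-296 + 2*627264)) = 1/(42210 + (-296 + 1254528)) = 1/(42210 + 1254232) = 1/1296442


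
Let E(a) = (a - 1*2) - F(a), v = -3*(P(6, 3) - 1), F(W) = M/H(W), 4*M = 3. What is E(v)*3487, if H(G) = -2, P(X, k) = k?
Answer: -212707/8 ≈ -26588.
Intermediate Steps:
M = 3/4 (M = (1/4)*3 = 3/4 ≈ 0.75000)
F(W) = -3/8 (F(W) = (3/4)/(-2) = (3/4)*(-1/2) = -3/8)
v = -6 (v = -3*(3 - 1) = -3*2 = -6)
E(a) = -13/8 + a (E(a) = (a - 1*2) - 1*(-3/8) = (a - 2) + 3/8 = (-2 + a) + 3/8 = -13/8 + a)
E(v)*3487 = (-13/8 - 6)*3487 = -61/8*3487 = -212707/8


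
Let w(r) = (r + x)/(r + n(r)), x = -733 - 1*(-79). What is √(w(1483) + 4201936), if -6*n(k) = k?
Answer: √231031827469810/7415 ≈ 2049.9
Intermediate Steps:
n(k) = -k/6
x = -654 (x = -733 + 79 = -654)
w(r) = 6*(-654 + r)/(5*r) (w(r) = (r - 654)/(r - r/6) = (-654 + r)/((5*r/6)) = (-654 + r)*(6/(5*r)) = 6*(-654 + r)/(5*r))
√(w(1483) + 4201936) = √((6/5)*(-654 + 1483)/1483 + 4201936) = √((6/5)*(1/1483)*829 + 4201936) = √(4974/7415 + 4201936) = √(31157360414/7415) = √231031827469810/7415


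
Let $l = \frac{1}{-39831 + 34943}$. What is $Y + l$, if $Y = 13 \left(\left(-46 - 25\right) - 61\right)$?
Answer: $- \frac{8387809}{4888} \approx -1716.0$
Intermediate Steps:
$l = - \frac{1}{4888}$ ($l = \frac{1}{-4888} = - \frac{1}{4888} \approx -0.00020458$)
$Y = -1716$ ($Y = 13 \left(-71 - 61\right) = 13 \left(-132\right) = -1716$)
$Y + l = -1716 - \frac{1}{4888} = - \frac{8387809}{4888}$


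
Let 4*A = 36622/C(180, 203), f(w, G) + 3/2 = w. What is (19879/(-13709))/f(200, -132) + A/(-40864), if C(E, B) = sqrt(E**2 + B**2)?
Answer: -39758/5442473 - 18311*sqrt(73609)/6015916352 ≈ -0.0081309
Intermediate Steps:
C(E, B) = sqrt(B**2 + E**2)
f(w, G) = -3/2 + w
A = 18311*sqrt(73609)/147218 (A = (36622/(sqrt(203**2 + 180**2)))/4 = (36622/(sqrt(41209 + 32400)))/4 = (36622/(sqrt(73609)))/4 = (36622*(sqrt(73609)/73609))/4 = (36622*sqrt(73609)/73609)/4 = 18311*sqrt(73609)/147218 ≈ 33.746)
(19879/(-13709))/f(200, -132) + A/(-40864) = (19879/(-13709))/(-3/2 + 200) + (18311*sqrt(73609)/147218)/(-40864) = (19879*(-1/13709))/(397/2) + (18311*sqrt(73609)/147218)*(-1/40864) = -19879/13709*2/397 - 18311*sqrt(73609)/6015916352 = -39758/5442473 - 18311*sqrt(73609)/6015916352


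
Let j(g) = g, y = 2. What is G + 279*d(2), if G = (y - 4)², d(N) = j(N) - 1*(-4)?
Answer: 1678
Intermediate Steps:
d(N) = 4 + N (d(N) = N - 1*(-4) = N + 4 = 4 + N)
G = 4 (G = (2 - 4)² = (-2)² = 4)
G + 279*d(2) = 4 + 279*(4 + 2) = 4 + 279*6 = 4 + 1674 = 1678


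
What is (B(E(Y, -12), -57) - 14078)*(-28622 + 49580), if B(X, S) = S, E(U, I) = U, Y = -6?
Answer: -296241330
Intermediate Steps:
(B(E(Y, -12), -57) - 14078)*(-28622 + 49580) = (-57 - 14078)*(-28622 + 49580) = -14135*20958 = -296241330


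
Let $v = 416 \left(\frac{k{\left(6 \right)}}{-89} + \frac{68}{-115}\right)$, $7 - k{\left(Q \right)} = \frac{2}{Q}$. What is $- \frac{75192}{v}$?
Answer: $\frac{22199715}{81824} \approx 271.31$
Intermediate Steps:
$k{\left(Q \right)} = 7 - \frac{2}{Q}$
$v = - \frac{8509696}{30705}$ ($v = 416 \left(\frac{7 - \frac{2}{6}}{-89} + \frac{68}{-115}\right) = 416 \left(\left(7 - \frac{1}{3}\right) \left(- \frac{1}{89}\right) + 68 \left(- \frac{1}{115}\right)\right) = 416 \left(\left(7 - \frac{1}{3}\right) \left(- \frac{1}{89}\right) - \frac{68}{115}\right) = 416 \left(\frac{20}{3} \left(- \frac{1}{89}\right) - \frac{68}{115}\right) = 416 \left(- \frac{20}{267} - \frac{68}{115}\right) = 416 \left(- \frac{20456}{30705}\right) = - \frac{8509696}{30705} \approx -277.14$)
$- \frac{75192}{v} = - \frac{75192}{- \frac{8509696}{30705}} = \left(-75192\right) \left(- \frac{30705}{8509696}\right) = \frac{22199715}{81824}$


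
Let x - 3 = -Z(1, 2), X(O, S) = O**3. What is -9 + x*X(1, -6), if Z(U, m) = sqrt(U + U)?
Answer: -6 - sqrt(2) ≈ -7.4142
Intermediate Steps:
Z(U, m) = sqrt(2)*sqrt(U) (Z(U, m) = sqrt(2*U) = sqrt(2)*sqrt(U))
x = 3 - sqrt(2) (x = 3 - sqrt(2)*sqrt(1) = 3 - sqrt(2) ≈ 1.5858)
-9 + x*X(1, -6) = -9 + (3 - sqrt(2))*1**3 = -9 + (3 - sqrt(2))*1 = -9 + (3 - sqrt(2)) = -6 - sqrt(2)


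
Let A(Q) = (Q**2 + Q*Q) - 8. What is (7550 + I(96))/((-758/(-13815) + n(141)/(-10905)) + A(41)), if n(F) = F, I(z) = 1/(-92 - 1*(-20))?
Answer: 121325317211/53898139160 ≈ 2.2510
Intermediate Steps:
A(Q) = -8 + 2*Q**2 (A(Q) = (Q**2 + Q**2) - 8 = 2*Q**2 - 8 = -8 + 2*Q**2)
I(z) = -1/72 (I(z) = 1/(-92 + 20) = 1/(-72) = -1/72)
(7550 + I(96))/((-758/(-13815) + n(141)/(-10905)) + A(41)) = (7550 - 1/72)/((-758/(-13815) + 141/(-10905)) + (-8 + 2*41**2)) = 543599/(72*((-758*(-1/13815) + 141*(-1/10905)) + (-8 + 2*1681))) = 543599/(72*((758/13815 - 47/3635) + (-8 + 3362))) = 543599/(72*(84241/2008701 + 3354)) = 543599/(72*(6737267395/2008701)) = (543599/72)*(2008701/6737267395) = 121325317211/53898139160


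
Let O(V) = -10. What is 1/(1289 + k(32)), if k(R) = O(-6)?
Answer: 1/1279 ≈ 0.00078186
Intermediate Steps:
k(R) = -10
1/(1289 + k(32)) = 1/(1289 - 10) = 1/1279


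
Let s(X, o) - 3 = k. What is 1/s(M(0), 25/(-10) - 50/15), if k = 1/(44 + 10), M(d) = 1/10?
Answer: 54/163 ≈ 0.33129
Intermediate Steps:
M(d) = ⅒
k = 1/54 ≈ 0.018519
s(X, o) = 163/54 (s(X, o) = 3 + 1/54 = 163/54)
1/s(M(0), 25/(-10) - 50/15) = 1/(163/54) = 54/163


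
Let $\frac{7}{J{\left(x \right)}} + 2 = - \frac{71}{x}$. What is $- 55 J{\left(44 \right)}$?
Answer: $\frac{16940}{159} \approx 106.54$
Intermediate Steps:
$J{\left(x \right)} = \frac{7}{-2 - \frac{71}{x}}$
$- 55 J{\left(44 \right)} = - 55 \left(\left(-7\right) 44 \frac{1}{71 + 2 \cdot 44}\right) = - 55 \left(\left(-7\right) 44 \frac{1}{71 + 88}\right) = - 55 \left(\left(-7\right) 44 \cdot \frac{1}{159}\right) = \left(-55\right) \left(- \frac{308}{159}\right) = \frac{16940}{159}$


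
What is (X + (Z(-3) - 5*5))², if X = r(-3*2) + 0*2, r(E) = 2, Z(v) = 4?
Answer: 361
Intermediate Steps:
X = 2 (X = 2 + 0*2 = 2 + 0 = 2)
(X + (Z(-3) - 5*5))² = (2 + (4 - 5*5))² = (2 + (4 - 25))² = (2 - 21)² = (-19)² = 361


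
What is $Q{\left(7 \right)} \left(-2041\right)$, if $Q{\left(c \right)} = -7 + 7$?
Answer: $0$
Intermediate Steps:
$Q{\left(c \right)} = 0$
$Q{\left(7 \right)} \left(-2041\right) = 0 \left(-2041\right) = 0$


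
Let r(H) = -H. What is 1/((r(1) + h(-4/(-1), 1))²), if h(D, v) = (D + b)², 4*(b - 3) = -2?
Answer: 16/27225 ≈ 0.00058770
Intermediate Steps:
b = 5/2 (b = 3 + (¼)*(-2) = 3 - ½ = 5/2 ≈ 2.5000)
h(D, v) = (5/2 + D)² (h(D, v) = (D + 5/2)² = (5/2 + D)²)
1/((r(1) + h(-4/(-1), 1))²) = 1/((-1*1 + (5 + 2*(-4/(-1)))²/4)²) = 1/((-1 + (5 + 2*(-4*(-1)))²/4)²) = 1/((-1 + (5 + 2*4)²/4)²) = 1/((-1 + (5 + 8)²/4)²) = 1/((-1 + (¼)*13²)²) = 1/((-1 + (¼)*169)²) = 1/((-1 + 169/4)²) = 1/((165/4)²) = 1/(27225/16) = 16/27225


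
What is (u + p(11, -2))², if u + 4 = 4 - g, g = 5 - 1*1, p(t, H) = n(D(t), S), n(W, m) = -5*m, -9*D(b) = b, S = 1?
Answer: 81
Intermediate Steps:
D(b) = -b/9
p(t, H) = -5 (p(t, H) = -5*1 = -5)
g = 4 (g = 5 - 1 = 4)
u = -4 (u = -4 + (4 - 1*4) = -4 + (4 - 4) = -4 + 0 = -4)
(u + p(11, -2))² = (-4 - 5)² = (-9)² = 81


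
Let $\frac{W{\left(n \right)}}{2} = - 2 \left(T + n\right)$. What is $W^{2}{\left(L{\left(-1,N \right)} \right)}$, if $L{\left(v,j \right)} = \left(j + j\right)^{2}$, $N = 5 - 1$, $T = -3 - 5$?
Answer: $50176$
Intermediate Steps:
$T = -8$ ($T = -3 - 5 = -8$)
$N = 4$ ($N = 5 - 1 = 4$)
$L{\left(v,j \right)} = 4 j^{2}$ ($L{\left(v,j \right)} = \left(2 j\right)^{2} = 4 j^{2}$)
$W{\left(n \right)} = 32 - 4 n$ ($W{\left(n \right)} = 2 \left(- 2 \left(-8 + n\right)\right) = 2 \left(16 - 2 n\right) = 32 - 4 n$)
$W^{2}{\left(L{\left(-1,N \right)} \right)} = \left(32 - 4 \cdot 4 \cdot 4^{2}\right)^{2} = \left(32 - 4 \cdot 4 \cdot 16\right)^{2} = \left(32 - 256\right)^{2} = \left(-224\right)^{2} = 50176$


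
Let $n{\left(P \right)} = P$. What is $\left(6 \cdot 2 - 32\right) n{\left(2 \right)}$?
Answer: $-40$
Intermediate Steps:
$\left(6 \cdot 2 - 32\right) n{\left(2 \right)} = \left(6 \cdot 2 - 32\right) 2 = \left(12 - 32\right) 2 = \left(-20\right) 2 = -40$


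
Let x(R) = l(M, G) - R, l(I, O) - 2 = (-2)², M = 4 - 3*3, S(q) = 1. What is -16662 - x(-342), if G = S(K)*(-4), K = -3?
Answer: -17010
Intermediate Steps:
G = -4 (G = 1*(-4) = -4)
M = -5 (M = 4 - 9 = -5)
l(I, O) = 6 (l(I, O) = 2 + (-2)² = 2 + 4 = 6)
x(R) = 6 - R
-16662 - x(-342) = -16662 - (6 - 1*(-342)) = -16662 - (6 + 342) = -16662 - 1*348 = -16662 - 348 = -17010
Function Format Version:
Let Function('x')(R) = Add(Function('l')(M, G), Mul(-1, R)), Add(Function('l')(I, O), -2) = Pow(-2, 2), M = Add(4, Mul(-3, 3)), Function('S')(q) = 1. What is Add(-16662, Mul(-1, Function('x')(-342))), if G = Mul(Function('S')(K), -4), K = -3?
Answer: -17010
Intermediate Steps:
G = -4 (G = Mul(1, -4) = -4)
M = -5 (M = Add(4, -9) = -5)
Function('l')(I, O) = 6 (Function('l')(I, O) = Add(2, Pow(-2, 2)) = Add(2, 4) = 6)
Function('x')(R) = Add(6, Mul(-1, R))
Add(-16662, Mul(-1, Function('x')(-342))) = Add(-16662, Mul(-1, Add(6, Mul(-1, -342)))) = Add(-16662, Mul(-1, Add(6, 342))) = Add(-16662, Mul(-1, 348)) = Add(-16662, -348) = -17010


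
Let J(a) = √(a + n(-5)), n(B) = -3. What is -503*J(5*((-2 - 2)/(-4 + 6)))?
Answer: -503*I*√13 ≈ -1813.6*I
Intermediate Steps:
J(a) = √(-3 + a) (J(a) = √(a - 3) = √(-3 + a))
-503*J(5*((-2 - 2)/(-4 + 6))) = -503*√(-3 + 5*((-2 - 2)/(-4 + 6))) = -503*√(-3 + 5*(-4/2)) = -503*√(-3 + 5*(-4*½)) = -503*√(-3 + 5*(-2)) = -503*√(-3 - 10) = -503*I*√13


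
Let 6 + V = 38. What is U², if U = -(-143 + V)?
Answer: 12321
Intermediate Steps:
V = 32 (V = -6 + 38 = 32)
U = 111 (U = -(-143 + 32) = -1*(-111) = 111)
U² = 111² = 12321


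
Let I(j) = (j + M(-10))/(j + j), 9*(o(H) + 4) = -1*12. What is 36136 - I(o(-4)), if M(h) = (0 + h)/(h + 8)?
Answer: 1156351/32 ≈ 36136.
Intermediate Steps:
o(H) = -16/3 (o(H) = -4 + (-1*12)/9 = -4 + (⅑)*(-12) = -4 - 4/3 = -16/3)
M(h) = h/(8 + h)
I(j) = (5 + j)/(2*j) (I(j) = (j - 10/(8 - 10))/(j + j) = (j - 10/(-2))/((2*j)) = (j - 10*(-½))*(1/(2*j)) = (j + 5)*(1/(2*j)) = (5 + j)*(1/(2*j)) = (5 + j)/(2*j))
36136 - I(o(-4)) = 36136 - (5 - 16/3)/(2*(-16/3)) = 36136 - (-3)*(-1)/(2*16*3) = 36136 - 1*1/32 = 36136 - 1/32 = 1156351/32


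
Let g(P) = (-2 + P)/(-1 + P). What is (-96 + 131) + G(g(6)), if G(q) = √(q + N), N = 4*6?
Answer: 35 + 2*√155/5 ≈ 39.980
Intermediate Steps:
N = 24
g(P) = (-2 + P)/(-1 + P)
G(q) = √(24 + q) (G(q) = √(q + 24) = √(24 + q))
(-96 + 131) + G(g(6)) = (-96 + 131) + √(24 + (-2 + 6)/(-1 + 6)) = 35 + √(24 + 4/5) = 35 + √(24 + (⅕)*4) = 35 + √(24 + ⅘) = 35 + √(124/5) = 35 + 2*√155/5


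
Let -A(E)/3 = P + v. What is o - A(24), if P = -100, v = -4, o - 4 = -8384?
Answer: -8692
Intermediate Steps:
o = -8380 (o = 4 - 8384 = -8380)
A(E) = 312 (A(E) = -3*(-100 - 4) = -3*(-104) = 312)
o - A(24) = -8380 - 1*312 = -8380 - 312 = -8692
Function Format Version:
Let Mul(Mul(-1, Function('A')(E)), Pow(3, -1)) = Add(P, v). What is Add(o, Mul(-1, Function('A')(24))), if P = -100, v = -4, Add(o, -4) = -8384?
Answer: -8692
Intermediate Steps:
o = -8380 (o = Add(4, -8384) = -8380)
Function('A')(E) = 312 (Function('A')(E) = Mul(-3, Add(-100, -4)) = Mul(-3, -104) = 312)
Add(o, Mul(-1, Function('A')(24))) = Add(-8380, Mul(-1, 312)) = Add(-8380, -312) = -8692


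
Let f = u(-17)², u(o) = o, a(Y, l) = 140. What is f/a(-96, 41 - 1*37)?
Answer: 289/140 ≈ 2.0643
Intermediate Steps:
f = 289 (f = (-17)² = 289)
f/a(-96, 41 - 1*37) = 289/140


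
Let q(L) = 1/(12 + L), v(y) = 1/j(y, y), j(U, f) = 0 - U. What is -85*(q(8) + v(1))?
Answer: 323/4 ≈ 80.750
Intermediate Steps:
j(U, f) = -U
v(y) = -1/y (v(y) = 1/(-y) = -1/y)
-85*(q(8) + v(1)) = -85*(1/(12 + 8) - 1/1) = -85*(1/20 - 1*1) = -85*(1/20 - 1) = -85*(-19/20) = 323/4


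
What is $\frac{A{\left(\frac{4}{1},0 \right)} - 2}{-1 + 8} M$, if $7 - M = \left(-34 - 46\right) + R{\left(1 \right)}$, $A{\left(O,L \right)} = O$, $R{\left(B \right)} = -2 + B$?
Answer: $\frac{176}{7} \approx 25.143$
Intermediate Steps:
$M = 88$ ($M = 7 - \left(\left(-34 - 46\right) + \left(-2 + 1\right)\right) = 7 - \left(-80 - 1\right) = 7 - -81 = 7 + 81 = 88$)
$\frac{A{\left(\frac{4}{1},0 \right)} - 2}{-1 + 8} M = \frac{\frac{4}{1} - 2}{-1 + 8} \cdot 88 = \frac{4 \cdot 1 - 2}{7} \cdot 88 = \left(4 - 2\right) \frac{1}{7} \cdot 88 = 2 \cdot \frac{1}{7} \cdot 88 = \frac{2}{7} \cdot 88 = \frac{176}{7}$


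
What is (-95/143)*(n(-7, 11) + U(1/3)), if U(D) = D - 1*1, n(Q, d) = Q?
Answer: 2185/429 ≈ 5.0932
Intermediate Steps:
U(D) = -1 + D (U(D) = D - 1 = -1 + D)
(-95/143)*(n(-7, 11) + U(1/3)) = (-95/143)*(-7 + (-1 + 1/3)) = (-95*1/143)*(-7 + (-1 + ⅓)) = -95*(-7 - ⅔)/143 = -95/143*(-23/3) = 2185/429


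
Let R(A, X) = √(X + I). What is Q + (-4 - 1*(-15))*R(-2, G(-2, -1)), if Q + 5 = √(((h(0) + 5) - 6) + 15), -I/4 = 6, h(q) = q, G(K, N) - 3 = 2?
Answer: -5 + √14 + 11*I*√19 ≈ -1.2583 + 47.948*I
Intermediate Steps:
G(K, N) = 5 (G(K, N) = 3 + 2 = 5)
I = -24 (I = -4*6 = -24)
R(A, X) = √(-24 + X) (R(A, X) = √(X - 24) = √(-24 + X))
Q = -5 + √14 (Q = -5 + √(((0 + 5) - 6) + 15) = -5 + √((5 - 6) + 15) = -5 + √(-1 + 15) = -5 + √14 ≈ -1.2583)
Q + (-4 - 1*(-15))*R(-2, G(-2, -1)) = (-5 + √14) + (-4 - 1*(-15))*√(-24 + 5) = (-5 + √14) + (-4 + 15)*√(-19) = (-5 + √14) + 11*(I*√19) = (-5 + √14) + 11*I*√19 = -5 + √14 + 11*I*√19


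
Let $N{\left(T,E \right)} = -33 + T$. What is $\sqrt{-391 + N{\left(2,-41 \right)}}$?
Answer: $i \sqrt{422} \approx 20.543 i$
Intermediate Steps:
$\sqrt{-391 + N{\left(2,-41 \right)}} = \sqrt{-391 + \left(-33 + 2\right)} = \sqrt{-391 - 31} = \sqrt{-422} = i \sqrt{422}$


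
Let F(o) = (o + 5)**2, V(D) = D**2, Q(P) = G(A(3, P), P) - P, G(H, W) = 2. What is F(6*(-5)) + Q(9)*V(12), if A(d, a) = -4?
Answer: -383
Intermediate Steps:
Q(P) = 2 - P
F(o) = (5 + o)**2
F(6*(-5)) + Q(9)*V(12) = (5 + 6*(-5))**2 + (2 - 1*9)*12**2 = (5 - 30)**2 + (2 - 9)*144 = (-25)**2 - 7*144 = 625 - 1008 = -383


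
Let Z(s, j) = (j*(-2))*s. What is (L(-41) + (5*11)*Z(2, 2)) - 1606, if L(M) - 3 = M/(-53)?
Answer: -108238/53 ≈ -2042.2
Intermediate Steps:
Z(s, j) = -2*j*s (Z(s, j) = (-2*j)*s = -2*j*s)
L(M) = 3 - M/53 (L(M) = 3 + M/(-53) = 3 + M*(-1/53) = 3 - M/53)
(L(-41) + (5*11)*Z(2, 2)) - 1606 = ((3 - 1/53*(-41)) + (5*11)*(-2*2*2)) - 1606 = ((3 + 41/53) + 55*(-8)) - 1606 = (200/53 - 440) - 1606 = -23120/53 - 1606 = -108238/53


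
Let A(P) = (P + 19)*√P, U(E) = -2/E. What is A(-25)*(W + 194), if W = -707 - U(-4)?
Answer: 15405*I ≈ 15405.0*I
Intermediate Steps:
A(P) = √P*(19 + P) (A(P) = (19 + P)*√P = √P*(19 + P))
W = -1415/2 (W = -707 - (-2)/(-4) = -707 - (-2)*(-1)/4 = -707 - 1*½ = -707 - ½ = -1415/2 ≈ -707.50)
A(-25)*(W + 194) = (√(-25)*(19 - 25))*(-1415/2 + 194) = ((5*I)*(-6))*(-1027/2) = -30*I*(-1027/2) = 15405*I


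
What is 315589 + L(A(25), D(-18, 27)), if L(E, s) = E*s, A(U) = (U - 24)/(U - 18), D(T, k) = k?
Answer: 2209150/7 ≈ 3.1559e+5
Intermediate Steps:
A(U) = (-24 + U)/(-18 + U)
315589 + L(A(25), D(-18, 27)) = 315589 + ((-24 + 25)/(-18 + 25))*27 = 315589 + (1/7)*27 = 315589 + 27/7 = 2209150/7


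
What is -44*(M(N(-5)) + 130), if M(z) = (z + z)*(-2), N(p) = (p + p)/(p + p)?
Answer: -5544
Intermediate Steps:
N(p) = 1 (N(p) = (2*p)/((2*p)) = (2*p)*(1/(2*p)) = 1)
M(z) = -4*z (M(z) = (2*z)*(-2) = -4*z)
-44*(M(N(-5)) + 130) = -44*(-4*1 + 130) = -44*(-4 + 130) = -44*126 = -5544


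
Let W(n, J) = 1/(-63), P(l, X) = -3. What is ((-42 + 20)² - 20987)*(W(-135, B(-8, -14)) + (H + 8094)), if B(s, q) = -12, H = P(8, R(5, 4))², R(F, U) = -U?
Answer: -1495219352/9 ≈ -1.6614e+8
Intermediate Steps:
H = 9 (H = (-3)² = 9)
W(n, J) = -1/63
((-42 + 20)² - 20987)*(W(-135, B(-8, -14)) + (H + 8094)) = ((-42 + 20)² - 20987)*(-1/63 + (9 + 8094)) = ((-22)² - 20987)*(-1/63 + 8103) = (484 - 20987)*(510488/63) = -20503*510488/63 = -1495219352/9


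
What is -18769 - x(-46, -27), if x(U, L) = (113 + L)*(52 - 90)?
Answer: -15501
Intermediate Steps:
x(U, L) = -4294 - 38*L (x(U, L) = (113 + L)*(-38) = -4294 - 38*L)
-18769 - x(-46, -27) = -18769 - (-4294 - 38*(-27)) = -18769 - (-4294 + 1026) = -18769 - 1*(-3268) = -18769 + 3268 = -15501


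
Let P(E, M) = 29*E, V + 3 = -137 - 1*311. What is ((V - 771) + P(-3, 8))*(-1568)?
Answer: 2052512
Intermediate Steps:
V = -451 (V = -3 + (-137 - 1*311) = -3 + (-137 - 311) = -3 - 448 = -451)
((V - 771) + P(-3, 8))*(-1568) = ((-451 - 771) + 29*(-3))*(-1568) = (-1222 - 87)*(-1568) = -1309*(-1568) = 2052512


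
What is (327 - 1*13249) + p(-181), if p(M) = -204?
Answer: -13126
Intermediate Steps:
(327 - 1*13249) + p(-181) = (327 - 1*13249) - 204 = (327 - 13249) - 204 = -12922 - 204 = -13126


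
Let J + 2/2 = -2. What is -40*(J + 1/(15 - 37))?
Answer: 1340/11 ≈ 121.82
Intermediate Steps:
J = -3 (J = -1 - 2 = -3)
-40*(J + 1/(15 - 37)) = -40*(-3 + 1/(15 - 37)) = -40*(-3 + 1/(-22)) = -40*(-3 - 1/22) = -40*(-67/22) = 1340/11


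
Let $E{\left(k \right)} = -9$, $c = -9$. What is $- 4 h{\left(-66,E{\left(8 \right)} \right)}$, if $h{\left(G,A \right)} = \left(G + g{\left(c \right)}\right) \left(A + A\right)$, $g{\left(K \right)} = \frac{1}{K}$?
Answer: $-4760$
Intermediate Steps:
$h{\left(G,A \right)} = 2 A \left(- \frac{1}{9} + G\right)$ ($h{\left(G,A \right)} = \left(G + \frac{1}{-9}\right) \left(A + A\right) = \left(G - \frac{1}{9}\right) 2 A = \left(- \frac{1}{9} + G\right) 2 A = 2 A \left(- \frac{1}{9} + G\right)$)
$- 4 h{\left(-66,E{\left(8 \right)} \right)} = - 4 \cdot \frac{2}{9} \left(-9\right) \left(-1 + 9 \left(-66\right)\right) = - 4 \cdot \frac{2}{9} \left(-9\right) \left(-1 - 594\right) = - 4 \cdot \frac{2}{9} \left(-9\right) \left(-595\right) = \left(-4\right) 1190 = -4760$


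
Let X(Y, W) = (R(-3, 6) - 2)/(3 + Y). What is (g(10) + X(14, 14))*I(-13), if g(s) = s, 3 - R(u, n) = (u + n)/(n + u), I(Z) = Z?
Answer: -130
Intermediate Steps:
R(u, n) = 2 (R(u, n) = 3 - (u + n)/(n + u) = 3 - (n + u)/(n + u) = 3 - 1*1 = 3 - 1 = 2)
X(Y, W) = 0 (X(Y, W) = (2 - 2)/(3 + Y) = 0/(3 + Y) = 0)
(g(10) + X(14, 14))*I(-13) = (10 + 0)*(-13) = 10*(-13) = -130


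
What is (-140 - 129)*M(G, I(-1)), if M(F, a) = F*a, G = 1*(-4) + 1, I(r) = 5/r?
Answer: -4035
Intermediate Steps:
G = -3 (G = -4 + 1 = -3)
(-140 - 129)*M(G, I(-1)) = (-140 - 129)*(-15/(-1)) = -(-807)*5*(-1) = -(-807)*(-5) = -269*15 = -4035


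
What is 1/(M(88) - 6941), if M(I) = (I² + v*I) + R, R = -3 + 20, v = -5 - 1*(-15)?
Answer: 1/1700 ≈ 0.00058824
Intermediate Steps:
v = 10 (v = -5 + 15 = 10)
R = 17
M(I) = 17 + I² + 10*I (M(I) = (I² + 10*I) + 17 = 17 + I² + 10*I)
1/(M(88) - 6941) = 1/((17 + 88² + 10*88) - 6941) = 1/((17 + 7744 + 880) - 6941) = 1/(8641 - 6941) = 1/1700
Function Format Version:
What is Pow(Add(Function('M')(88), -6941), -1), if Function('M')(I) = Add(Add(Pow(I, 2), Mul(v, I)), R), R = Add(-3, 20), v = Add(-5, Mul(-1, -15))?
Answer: Rational(1, 1700) ≈ 0.00058824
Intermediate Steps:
v = 10 (v = Add(-5, 15) = 10)
R = 17
Function('M')(I) = Add(17, Pow(I, 2), Mul(10, I)) (Function('M')(I) = Add(Add(Pow(I, 2), Mul(10, I)), 17) = Add(17, Pow(I, 2), Mul(10, I)))
Pow(Add(Function('M')(88), -6941), -1) = Pow(Add(Add(17, Pow(88, 2), Mul(10, 88)), -6941), -1) = Pow(Add(Add(17, 7744, 880), -6941), -1) = Pow(Add(8641, -6941), -1) = Pow(1700, -1) = Rational(1, 1700)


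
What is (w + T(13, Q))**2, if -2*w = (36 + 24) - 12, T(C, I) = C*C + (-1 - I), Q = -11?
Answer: 24025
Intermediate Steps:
T(C, I) = -1 + C**2 - I (T(C, I) = C**2 + (-1 - I) = -1 + C**2 - I)
w = -24 (w = -((36 + 24) - 12)/2 = -(60 - 12)/2 = -1/2*48 = -24)
(w + T(13, Q))**2 = (-24 + (-1 + 13**2 - 1*(-11)))**2 = (-24 + (-1 + 169 + 11))**2 = (-24 + 179)**2 = 155**2 = 24025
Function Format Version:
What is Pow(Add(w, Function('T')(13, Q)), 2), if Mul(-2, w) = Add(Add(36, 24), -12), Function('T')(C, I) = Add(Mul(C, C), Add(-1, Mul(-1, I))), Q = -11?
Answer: 24025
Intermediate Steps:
Function('T')(C, I) = Add(-1, Pow(C, 2), Mul(-1, I)) (Function('T')(C, I) = Add(Pow(C, 2), Add(-1, Mul(-1, I))) = Add(-1, Pow(C, 2), Mul(-1, I)))
w = -24 (w = Mul(Rational(-1, 2), Add(Add(36, 24), -12)) = Mul(Rational(-1, 2), Add(60, -12)) = Mul(Rational(-1, 2), 48) = -24)
Pow(Add(w, Function('T')(13, Q)), 2) = Pow(Add(-24, Add(-1, Pow(13, 2), Mul(-1, -11))), 2) = Pow(Add(-24, Add(-1, 169, 11)), 2) = Pow(Add(-24, 179), 2) = Pow(155, 2) = 24025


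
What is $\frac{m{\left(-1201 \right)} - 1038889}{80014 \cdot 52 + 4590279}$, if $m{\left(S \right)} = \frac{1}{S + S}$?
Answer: $- \frac{2495411379}{21019918814} \approx -0.11872$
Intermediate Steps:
$m{\left(S \right)} = \frac{1}{2 S}$
$\frac{m{\left(-1201 \right)} - 1038889}{80014 \cdot 52 + 4590279} = \frac{\frac{1}{2 \left(-1201\right)} - 1038889}{80014 \cdot 52 + 4590279} = \frac{\frac{1}{2} \left(- \frac{1}{1201}\right) - 1038889}{4160728 + 4590279} = \frac{- \frac{1}{2402} - 1038889}{8751007} = \left(- \frac{2495411379}{2402}\right) \frac{1}{8751007} = - \frac{2495411379}{21019918814}$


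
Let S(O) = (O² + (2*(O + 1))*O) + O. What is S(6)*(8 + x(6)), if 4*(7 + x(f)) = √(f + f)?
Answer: 126 + 63*√3 ≈ 235.12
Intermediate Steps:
x(f) = -7 + √2*√f/4 (x(f) = -7 + √(f + f)/4 = -7 + √(2*f)/4 = -7 + (√2*√f)/4 = -7 + √2*√f/4)
S(O) = O + O² + O*(2 + 2*O) (S(O) = (O² + (2*(1 + O))*O) + O = (O² + (2 + 2*O)*O) + O = (O² + O*(2 + 2*O)) + O = O + O² + O*(2 + 2*O))
S(6)*(8 + x(6)) = (3*6*(1 + 6))*(8 + (-7 + √2*√6/4)) = (3*6*7)*(8 + (-7 + √3/2)) = 126*(1 + √3/2) = 126 + 63*√3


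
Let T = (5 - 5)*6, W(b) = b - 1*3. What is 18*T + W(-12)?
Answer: -15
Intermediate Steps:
W(b) = -3 + b (W(b) = b - 3 = -3 + b)
T = 0 (T = 0*6 = 0)
18*T + W(-12) = 18*0 + (-3 - 12) = 0 - 15 = -15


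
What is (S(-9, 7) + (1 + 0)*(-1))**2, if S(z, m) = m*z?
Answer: 4096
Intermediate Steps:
(S(-9, 7) + (1 + 0)*(-1))**2 = (7*(-9) + (1 + 0)*(-1))**2 = (-63 + 1*(-1))**2 = (-63 - 1)**2 = (-64)**2 = 4096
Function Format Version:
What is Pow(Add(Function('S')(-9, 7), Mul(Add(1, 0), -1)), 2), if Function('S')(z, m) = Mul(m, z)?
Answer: 4096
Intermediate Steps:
Pow(Add(Function('S')(-9, 7), Mul(Add(1, 0), -1)), 2) = Pow(Add(Mul(7, -9), Mul(Add(1, 0), -1)), 2) = Pow(Add(-63, Mul(1, -1)), 2) = Pow(Add(-63, -1), 2) = Pow(-64, 2) = 4096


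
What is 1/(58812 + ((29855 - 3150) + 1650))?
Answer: 1/87167 ≈ 1.1472e-5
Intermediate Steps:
1/(58812 + ((29855 - 3150) + 1650)) = 1/(58812 + (26705 + 1650)) = 1/(58812 + 28355) = 1/87167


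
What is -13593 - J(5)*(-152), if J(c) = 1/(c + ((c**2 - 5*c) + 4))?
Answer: -122185/9 ≈ -13576.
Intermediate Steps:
J(c) = 1/(4 + c**2 - 4*c) (J(c) = 1/(c + (4 + c**2 - 5*c)) = 1/(4 + c**2 - 4*c))
-13593 - J(5)*(-152) = -13593 - (-152)/(4 + 5**2 - 4*5) = -13593 - (-152)/(4 + 25 - 20) = -13593 - (-152)/9 = -13593 - 1*(-152/9) = -13593 + 152/9 = -122185/9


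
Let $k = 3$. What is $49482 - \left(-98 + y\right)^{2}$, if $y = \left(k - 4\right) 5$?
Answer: $38873$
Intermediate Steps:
$y = -5$ ($y = \left(3 - 4\right) 5 = \left(-1\right) 5 = -5$)
$49482 - \left(-98 + y\right)^{2} = 49482 - \left(-98 - 5\right)^{2} = 49482 - \left(-103\right)^{2} = 49482 - 10609 = 38873$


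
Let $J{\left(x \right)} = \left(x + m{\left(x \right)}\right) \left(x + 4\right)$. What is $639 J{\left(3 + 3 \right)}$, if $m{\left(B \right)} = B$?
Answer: $76680$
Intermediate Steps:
$J{\left(x \right)} = 2 x \left(4 + x\right)$ ($J{\left(x \right)} = \left(x + x\right) \left(x + 4\right) = 2 x \left(4 + x\right)$)
$639 J{\left(3 + 3 \right)} = 639 \cdot 2 \left(3 + 3\right) \left(4 + \left(3 + 3\right)\right) = 639 \cdot 2 \cdot 6 \left(4 + 6\right) = 639 \cdot 2 \cdot 6 \cdot 10 = 639 \cdot 120 = 76680$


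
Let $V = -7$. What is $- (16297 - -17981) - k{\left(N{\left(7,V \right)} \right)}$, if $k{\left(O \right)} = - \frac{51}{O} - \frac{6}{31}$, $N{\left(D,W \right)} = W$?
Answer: $- \frac{7439865}{217} \approx -34285.0$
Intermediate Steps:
$k{\left(O \right)} = - \frac{6}{31} - \frac{51}{O}$ ($k{\left(O \right)} = - \frac{51}{O} - \frac{6}{31} = - \frac{6}{31} - \frac{51}{O}$)
$- (16297 - -17981) - k{\left(N{\left(7,V \right)} \right)} = - (16297 - -17981) - \left(- \frac{6}{31} - \frac{51}{-7}\right) = - (16297 + 17981) - \left(- \frac{6}{31} - - \frac{51}{7}\right) = \left(-1\right) 34278 - \left(- \frac{6}{31} + \frac{51}{7}\right) = -34278 - \frac{1539}{217} = - \frac{7439865}{217}$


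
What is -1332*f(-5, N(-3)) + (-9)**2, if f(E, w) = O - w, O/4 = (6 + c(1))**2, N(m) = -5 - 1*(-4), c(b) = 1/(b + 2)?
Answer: -214963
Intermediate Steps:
c(b) = 1/(2 + b)
N(m) = -1 (N(m) = -5 + 4 = -1)
O = 1444/9 (O = 4*(6 + 1/(2 + 1))**2 = 4*(6 + 1/3)**2 = 4*(19/3)**2 = 4*(361/9) = 1444/9 ≈ 160.44)
f(E, w) = 1444/9 - w
-1332*f(-5, N(-3)) + (-9)**2 = -1332*(1444/9 - 1*(-1)) + (-9)**2 = -1332*(1444/9 + 1) + 81 = -1332*1453/9 + 81 = -215044 + 81 = -214963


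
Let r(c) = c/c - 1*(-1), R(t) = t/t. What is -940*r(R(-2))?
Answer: -1880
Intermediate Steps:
R(t) = 1
r(c) = 2 (r(c) = 1 + 1 = 2)
-940*r(R(-2)) = -940*2 = -1880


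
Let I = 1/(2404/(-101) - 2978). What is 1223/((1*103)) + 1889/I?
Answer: -58989088671/10403 ≈ -5.6704e+6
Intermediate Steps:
I = -101/303182 (I = 1/(2404*(-1/101) - 2978) = 1/(-2404/101 - 2978) = 1/(-303182/101) = -101/303182 ≈ -0.00033313)
1223/((1*103)) + 1889/I = 1223/((1*103)) + 1889/(-101/303182) = 1223/103 + 1889*(-303182/101) = 1223*(1/103) - 572710798/101 = 1223/103 - 572710798/101 = -58989088671/10403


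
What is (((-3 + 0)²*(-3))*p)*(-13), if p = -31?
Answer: -10881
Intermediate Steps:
(((-3 + 0)²*(-3))*p)*(-13) = (((-3 + 0)²*(-3))*(-31))*(-13) = (((-3)²*(-3))*(-31))*(-13) = ((9*(-3))*(-31))*(-13) = -27*(-31)*(-13) = 837*(-13) = -10881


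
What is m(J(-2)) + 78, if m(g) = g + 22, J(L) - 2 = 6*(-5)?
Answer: 72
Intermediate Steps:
J(L) = -28 (J(L) = 2 + 6*(-5) = 2 - 30 = -28)
m(g) = 22 + g
m(J(-2)) + 78 = (22 - 28) + 78 = -6 + 78 = 72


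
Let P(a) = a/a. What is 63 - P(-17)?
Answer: 62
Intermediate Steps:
P(a) = 1
63 - P(-17) = 63 - 1*1 = 63 - 1 = 62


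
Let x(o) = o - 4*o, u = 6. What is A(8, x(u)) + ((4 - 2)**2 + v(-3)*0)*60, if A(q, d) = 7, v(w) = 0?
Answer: 247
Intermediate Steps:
x(o) = -3*o
A(8, x(u)) + ((4 - 2)**2 + v(-3)*0)*60 = 7 + ((4 - 2)**2 + 0*0)*60 = 7 + (2**2 + 0)*60 = 7 + (4 + 0)*60 = 7 + 4*60 = 7 + 240 = 247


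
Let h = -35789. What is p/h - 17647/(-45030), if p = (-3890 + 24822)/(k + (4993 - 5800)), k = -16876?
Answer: 11168968052849/28497545621610 ≈ 0.39193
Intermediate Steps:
p = -20932/17683 (p = (-3890 + 24822)/(-16876 + (4993 - 5800)) = 20932/(-16876 - 807) = 20932/(-17683) = 20932*(-1/17683) = -20932/17683 ≈ -1.1837)
p/h - 17647/(-45030) = -20932/17683/(-35789) - 17647/(-45030) = -20932/17683*(-1/35789) - 17647*(-1/45030) = 20932/632856887 + 17647/45030 = 11168968052849/28497545621610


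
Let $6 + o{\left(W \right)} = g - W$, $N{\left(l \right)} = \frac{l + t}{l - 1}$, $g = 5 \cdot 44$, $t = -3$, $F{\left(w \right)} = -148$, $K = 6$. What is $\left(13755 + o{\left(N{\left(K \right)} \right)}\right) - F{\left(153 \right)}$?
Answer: $\frac{70582}{5} \approx 14116.0$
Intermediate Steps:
$g = 220$
$N{\left(l \right)} = \frac{-3 + l}{-1 + l}$ ($N{\left(l \right)} = \frac{l - 3}{l - 1} = \frac{-3 + l}{-1 + l}$)
$o{\left(W \right)} = 214 - W$ ($o{\left(W \right)} = -6 - \left(-220 + W\right) = 214 - W$)
$\left(13755 + o{\left(N{\left(K \right)} \right)}\right) - F{\left(153 \right)} = \left(13755 + \left(214 - \frac{-3 + 6}{-1 + 6}\right)\right) - -148 = \left(13755 + \left(214 - \frac{1}{5} \cdot 3\right)\right) + 148 = \left(13755 + \left(214 - \frac{3}{5}\right)\right) + 148 = \left(13755 + \frac{1067}{5}\right) + 148 = \frac{69842}{5} + 148 = \frac{70582}{5}$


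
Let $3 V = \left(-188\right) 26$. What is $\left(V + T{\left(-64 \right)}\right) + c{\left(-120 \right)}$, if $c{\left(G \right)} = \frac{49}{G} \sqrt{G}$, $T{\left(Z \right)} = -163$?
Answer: $- \frac{5377}{3} - \frac{49 i \sqrt{30}}{60} \approx -1792.3 - 4.4731 i$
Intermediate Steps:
$V = - \frac{4888}{3}$ ($V = \frac{\left(-188\right) 26}{3} = \frac{1}{3} \left(-4888\right) = - \frac{4888}{3} \approx -1629.3$)
$c{\left(G \right)} = \frac{49}{\sqrt{G}}$
$\left(V + T{\left(-64 \right)}\right) + c{\left(-120 \right)} = \left(- \frac{4888}{3} - 163\right) + \frac{49}{2 i \sqrt{30}} = - \frac{5377}{3} + 49 \left(- \frac{i \sqrt{30}}{60}\right) = - \frac{5377}{3} - \frac{49 i \sqrt{30}}{60}$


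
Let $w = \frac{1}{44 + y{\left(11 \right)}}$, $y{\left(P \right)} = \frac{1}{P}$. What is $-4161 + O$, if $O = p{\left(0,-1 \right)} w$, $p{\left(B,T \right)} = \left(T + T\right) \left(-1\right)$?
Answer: $- \frac{2018063}{485} \approx -4161.0$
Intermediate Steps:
$p{\left(B,T \right)} = - 2 T$ ($p{\left(B,T \right)} = 2 T \left(-1\right) = - 2 T$)
$w = \frac{11}{485}$ ($w = \frac{1}{44 + \frac{1}{11}} = \frac{1}{\frac{485}{11}} = \frac{11}{485} \approx 0.02268$)
$O = \frac{22}{485}$ ($O = \left(-2\right) \left(-1\right) \frac{11}{485} = 2 \cdot \frac{11}{485} = \frac{22}{485} \approx 0.045361$)
$-4161 + O = -4161 + \frac{22}{485} = - \frac{2018063}{485}$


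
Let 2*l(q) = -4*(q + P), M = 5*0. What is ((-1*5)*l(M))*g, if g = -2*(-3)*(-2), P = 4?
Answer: -480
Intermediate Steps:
M = 0
l(q) = -8 - 2*q (l(q) = (-4*(q + 4))/2 = (-4*(4 + q))/2 = (-16 - 4*q)/2 = -8 - 2*q)
g = -12 (g = 6*(-2) = -12)
((-1*5)*l(M))*g = ((-1*5)*(-8 - 2*0))*(-12) = -5*(-8 + 0)*(-12) = -5*(-8)*(-12) = 40*(-12) = -480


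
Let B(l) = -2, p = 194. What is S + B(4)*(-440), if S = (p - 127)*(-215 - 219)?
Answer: -28198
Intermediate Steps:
S = -29078 (S = (194 - 127)*(-215 - 219) = 67*(-434) = -29078)
S + B(4)*(-440) = -29078 - 2*(-440) = -29078 + 880 = -28198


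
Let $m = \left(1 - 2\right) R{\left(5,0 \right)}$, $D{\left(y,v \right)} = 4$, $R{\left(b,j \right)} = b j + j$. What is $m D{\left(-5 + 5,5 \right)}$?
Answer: $0$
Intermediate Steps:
$R{\left(b,j \right)} = j + b j$
$m = 0$ ($m = \left(1 - 2\right) 0 \left(1 + 5\right) = - 0 \cdot 6 = \left(-1\right) 0 = 0$)
$m D{\left(-5 + 5,5 \right)} = 0 \cdot 4 = 0$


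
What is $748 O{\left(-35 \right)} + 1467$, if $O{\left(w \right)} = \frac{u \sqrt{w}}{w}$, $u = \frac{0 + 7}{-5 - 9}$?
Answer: $1467 + \frac{374 i \sqrt{35}}{35} \approx 1467.0 + 63.218 i$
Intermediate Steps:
$u = - \frac{1}{2}$ ($u = \frac{7}{-14} = 7 \left(- \frac{1}{14}\right) = - \frac{1}{2} \approx -0.5$)
$O{\left(w \right)} = - \frac{1}{2 \sqrt{w}}$ ($O{\left(w \right)} = \frac{\left(- \frac{1}{2}\right) \sqrt{w}}{w} = - \frac{1}{2 \sqrt{w}}$)
$748 O{\left(-35 \right)} + 1467 = 748 \left(- \frac{1}{2 i \sqrt{35}}\right) + 1467 = 748 \left(- \frac{\left(- \frac{1}{35}\right) i \sqrt{35}}{2}\right) + 1467 = 748 \frac{i \sqrt{35}}{70} + 1467 = \frac{374 i \sqrt{35}}{35} + 1467 = 1467 + \frac{374 i \sqrt{35}}{35}$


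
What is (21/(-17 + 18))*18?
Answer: 378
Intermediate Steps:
(21/(-17 + 18))*18 = (21/1)*18 = (1*21)*18 = 21*18 = 378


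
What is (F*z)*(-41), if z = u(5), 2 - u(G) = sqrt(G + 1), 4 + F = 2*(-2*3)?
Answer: 1312 - 656*sqrt(6) ≈ -294.87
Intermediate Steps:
F = -16 (F = -4 + 2*(-2*3) = -4 + 2*(-6) = -4 - 12 = -16)
u(G) = 2 - sqrt(1 + G) (u(G) = 2 - sqrt(G + 1) = 2 - sqrt(1 + G))
z = 2 - sqrt(6) (z = 2 - sqrt(1 + 5) = 2 - sqrt(6) ≈ -0.44949)
(F*z)*(-41) = -16*(2 - sqrt(6))*(-41) = (-32 + 16*sqrt(6))*(-41) = 1312 - 656*sqrt(6)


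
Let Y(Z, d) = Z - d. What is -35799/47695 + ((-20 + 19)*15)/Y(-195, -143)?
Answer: -1146123/2480140 ≈ -0.46212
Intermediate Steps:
-35799/47695 + ((-20 + 19)*15)/Y(-195, -143) = -35799/47695 + ((-20 + 19)*15)/(-195 - 1*(-143)) = -35799*1/47695 + (-1*15)/(-195 + 143) = -35799/47695 - 15/(-52) = -35799/47695 - 15*(-1/52) = -35799/47695 + 15/52 = -1146123/2480140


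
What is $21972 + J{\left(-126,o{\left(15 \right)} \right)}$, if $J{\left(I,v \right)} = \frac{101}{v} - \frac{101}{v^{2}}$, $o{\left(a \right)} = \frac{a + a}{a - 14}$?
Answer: $\frac{19777729}{900} \approx 21975.0$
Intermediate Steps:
$o{\left(a \right)} = \frac{2 a}{-14 + a}$
$J{\left(I,v \right)} = - \frac{101}{v^{2}} + \frac{101}{v}$ ($J{\left(I,v \right)} = \frac{101}{v} - \frac{101}{v^{2}} = - \frac{101}{v^{2}} + \frac{101}{v}$)
$21972 + J{\left(-126,o{\left(15 \right)} \right)} = 21972 + \frac{101 \left(-1 + 2 \cdot 15 \frac{1}{-14 + 15}\right)}{900 \frac{1}{\left(-14 + 15\right)^{2}}} = 21972 + \frac{101 \left(-1 + 2 \cdot 15 \cdot 1^{-1}\right)}{900} = 21972 + \frac{101 \left(-1 + 2 \cdot 15 \cdot 1\right)}{900} = 21972 + \frac{101 \left(-1 + 30\right)}{900} = 21972 + 101 \cdot \frac{1}{900} \cdot 29 = 21972 + \frac{2929}{900} = \frac{19777729}{900}$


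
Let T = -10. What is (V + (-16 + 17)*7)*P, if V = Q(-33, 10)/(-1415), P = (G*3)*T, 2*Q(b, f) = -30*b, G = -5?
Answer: 282300/283 ≈ 997.53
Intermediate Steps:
Q(b, f) = -15*b (Q(b, f) = (-30*b)/2 = -15*b)
P = 150 (P = -5*3*(-10) = -15*(-10) = 150)
V = -99/283 (V = -15*(-33)/(-1415) = 495*(-1/1415) = -99/283 ≈ -0.34982)
(V + (-16 + 17)*7)*P = (-99/283 + (-16 + 17)*7)*150 = (-99/283 + 1*7)*150 = (-99/283 + 7)*150 = (1882/283)*150 = 282300/283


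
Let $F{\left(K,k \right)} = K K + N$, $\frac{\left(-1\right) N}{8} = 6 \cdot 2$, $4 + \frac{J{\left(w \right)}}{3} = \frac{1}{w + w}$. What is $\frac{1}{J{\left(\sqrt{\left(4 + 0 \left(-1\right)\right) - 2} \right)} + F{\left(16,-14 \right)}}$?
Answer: $\frac{1184}{175223} - \frac{6 \sqrt{2}}{175223} \approx 0.0067087$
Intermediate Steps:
$J{\left(w \right)} = -12 + \frac{3}{2 w}$ ($J{\left(w \right)} = -12 + \frac{3}{w + w} = -12 + \frac{3}{2 w}$)
$N = -96$ ($N = - 8 \cdot 6 \cdot 2 = \left(-8\right) 12 = -96$)
$F{\left(K,k \right)} = -96 + K^{2}$ ($F{\left(K,k \right)} = K K - 96 = K^{2} - 96 = -96 + K^{2}$)
$\frac{1}{J{\left(\sqrt{\left(4 + 0 \left(-1\right)\right) - 2} \right)} + F{\left(16,-14 \right)}} = \frac{1}{\left(-12 + \frac{3}{2 \sqrt{\left(4 + 0 \left(-1\right)\right) - 2}}\right) - \left(96 - 16^{2}\right)} = \frac{1}{\left(-12 + \frac{3}{2 \sqrt{\left(4 + 0\right) - 2}}\right) + \left(-96 + 256\right)} = \frac{1}{\left(-12 + \frac{3}{2 \sqrt{4 - 2}}\right) + 160} = \frac{1}{\left(-12 + \frac{3}{2 \sqrt{2}}\right) + 160} = \frac{1}{\left(-12 + \frac{3 \frac{\sqrt{2}}{2}}{2}\right) + 160} = \frac{1}{\left(-12 + \frac{3 \sqrt{2}}{4}\right) + 160} = \frac{1}{148 + \frac{3 \sqrt{2}}{4}}$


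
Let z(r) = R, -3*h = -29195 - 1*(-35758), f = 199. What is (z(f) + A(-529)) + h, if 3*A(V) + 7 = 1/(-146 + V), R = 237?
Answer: -3954826/2025 ≈ -1953.0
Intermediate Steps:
h = -6563/3 (h = -(-29195 - 1*(-35758))/3 = -(-29195 + 35758)/3 = -⅓*6563 = -6563/3 ≈ -2187.7)
z(r) = 237
A(V) = -7/3 + 1/(3*(-146 + V))
(z(f) + A(-529)) + h = (237 + (1023 - 7*(-529))/(3*(-146 - 529))) - 6563/3 = (237 + (⅓)*(1023 + 3703)/(-675)) - 6563/3 = (237 + (⅓)*(-1/675)*4726) - 6563/3 = (237 - 4726/2025) - 6563/3 = 475199/2025 - 6563/3 = -3954826/2025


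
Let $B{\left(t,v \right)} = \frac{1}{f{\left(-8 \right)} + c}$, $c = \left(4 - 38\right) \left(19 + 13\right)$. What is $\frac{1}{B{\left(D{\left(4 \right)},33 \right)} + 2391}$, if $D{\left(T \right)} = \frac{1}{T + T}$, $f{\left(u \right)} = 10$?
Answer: $\frac{1078}{2577497} \approx 0.00041824$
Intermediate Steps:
$c = -1088$ ($c = \left(-34\right) 32 = -1088$)
$D{\left(T \right)} = \frac{1}{2 T}$
$B{\left(t,v \right)} = - \frac{1}{1078}$ ($B{\left(t,v \right)} = \frac{1}{10 - 1088} = \frac{1}{-1078} = - \frac{1}{1078}$)
$\frac{1}{B{\left(D{\left(4 \right)},33 \right)} + 2391} = \frac{1}{- \frac{1}{1078} + 2391} = \frac{1}{\frac{2577497}{1078}} = \frac{1078}{2577497}$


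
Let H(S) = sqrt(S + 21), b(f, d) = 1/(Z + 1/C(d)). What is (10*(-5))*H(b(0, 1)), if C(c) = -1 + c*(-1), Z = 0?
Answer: -50*sqrt(19) ≈ -217.94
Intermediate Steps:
C(c) = -1 - c
b(f, d) = -1 - d (b(f, d) = 1/(0 + 1/(-1 - d)) = 1/(1/(-1 - d)) = -1 - d)
H(S) = sqrt(21 + S)
(10*(-5))*H(b(0, 1)) = (10*(-5))*sqrt(21 + (-1 - 1*1)) = -50*sqrt(21 + (-1 - 1)) = -50*sqrt(21 - 2) = -50*sqrt(19)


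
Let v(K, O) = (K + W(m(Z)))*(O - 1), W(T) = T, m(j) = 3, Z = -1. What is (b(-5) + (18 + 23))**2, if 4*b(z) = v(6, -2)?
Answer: 18769/16 ≈ 1173.1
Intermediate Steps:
v(K, O) = (-1 + O)*(3 + K) (v(K, O) = (K + 3)*(O - 1) = (3 + K)*(-1 + O) = (-1 + O)*(3 + K))
b(z) = -27/4 (b(z) = (-3 - 1*6 + 3*(-2) + 6*(-2))/4 = (-3 - 6 - 6 - 12)/4 = (1/4)*(-27) = -27/4)
(b(-5) + (18 + 23))**2 = (-27/4 + (18 + 23))**2 = (-27/4 + 41)**2 = (137/4)**2 = 18769/16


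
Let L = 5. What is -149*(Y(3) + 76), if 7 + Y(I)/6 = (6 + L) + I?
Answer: -17582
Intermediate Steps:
Y(I) = 24 + 6*I (Y(I) = -42 + 6*((6 + 5) + I) = -42 + 6*(11 + I) = -42 + (66 + 6*I) = 24 + 6*I)
-149*(Y(3) + 76) = -149*((24 + 6*3) + 76) = -149*((24 + 18) + 76) = -149*(42 + 76) = -149*118 = -17582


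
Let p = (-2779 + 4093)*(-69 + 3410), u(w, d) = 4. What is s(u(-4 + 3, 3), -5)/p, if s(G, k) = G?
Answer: 2/2195037 ≈ 9.1115e-7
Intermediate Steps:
p = 4390074 (p = 1314*3341 = 4390074)
s(u(-4 + 3, 3), -5)/p = 4/4390074 = 4*(1/4390074) = 2/2195037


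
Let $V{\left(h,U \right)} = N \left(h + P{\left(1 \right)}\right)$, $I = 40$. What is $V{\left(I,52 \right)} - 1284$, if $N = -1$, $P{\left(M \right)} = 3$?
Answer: $-1327$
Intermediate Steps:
$V{\left(h,U \right)} = -3 - h$ ($V{\left(h,U \right)} = - (h + 3) = - (3 + h) = -3 - h$)
$V{\left(I,52 \right)} - 1284 = \left(-3 - 40\right) - 1284 = -43 - 1284 = -1327$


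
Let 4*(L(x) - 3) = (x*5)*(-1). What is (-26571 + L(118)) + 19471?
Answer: -14489/2 ≈ -7244.5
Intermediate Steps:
L(x) = 3 - 5*x/4 (L(x) = 3 + ((x*5)*(-1))/4 = 3 + ((5*x)*(-1))/4 = 3 + (-5*x)/4 = 3 - 5*x/4)
(-26571 + L(118)) + 19471 = (-26571 + (3 - 5/4*118)) + 19471 = (-26571 + (3 - 295/2)) + 19471 = (-26571 - 289/2) + 19471 = -53431/2 + 19471 = -14489/2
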